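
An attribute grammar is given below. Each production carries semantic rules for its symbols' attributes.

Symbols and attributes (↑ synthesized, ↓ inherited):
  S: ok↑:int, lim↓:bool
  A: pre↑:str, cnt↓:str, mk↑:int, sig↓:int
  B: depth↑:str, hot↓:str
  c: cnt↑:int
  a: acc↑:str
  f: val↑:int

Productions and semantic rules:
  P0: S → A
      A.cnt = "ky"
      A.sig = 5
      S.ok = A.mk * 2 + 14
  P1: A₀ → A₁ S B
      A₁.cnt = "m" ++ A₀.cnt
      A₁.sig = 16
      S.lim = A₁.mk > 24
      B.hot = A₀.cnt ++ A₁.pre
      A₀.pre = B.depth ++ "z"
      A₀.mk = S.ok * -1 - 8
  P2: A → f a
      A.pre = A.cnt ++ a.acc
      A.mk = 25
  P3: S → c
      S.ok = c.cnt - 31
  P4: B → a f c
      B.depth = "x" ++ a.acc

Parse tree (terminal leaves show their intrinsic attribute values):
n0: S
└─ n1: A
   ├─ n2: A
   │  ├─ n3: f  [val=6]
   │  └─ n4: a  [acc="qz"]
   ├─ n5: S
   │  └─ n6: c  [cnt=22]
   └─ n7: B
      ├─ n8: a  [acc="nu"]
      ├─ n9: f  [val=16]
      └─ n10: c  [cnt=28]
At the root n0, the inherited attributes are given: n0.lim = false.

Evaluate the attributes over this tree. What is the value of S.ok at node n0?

1. n0.lim = false  [given at root]
2. n1.cnt = "ky"  ["ky"]
3. n1.sig = 5  [5]
4. n2.cnt = "mky"  ["m" ++ A₀.cnt]
5. n2.sig = 16  [16]
6. n3.val = 6  [terminal]
7. n4.acc = "qz"  [terminal]
8. n2.pre = "mkyqz"  [A.cnt ++ a.acc]
9. n2.mk = 25  [25]
10. n5.lim = true  [A₁.mk > 24]
11. n6.cnt = 22  [terminal]
12. n5.ok = -9  [c.cnt - 31]
13. n7.hot = "kymkyqz"  [A₀.cnt ++ A₁.pre]
14. n8.acc = "nu"  [terminal]
15. n9.val = 16  [terminal]
16. n10.cnt = 28  [terminal]
17. n7.depth = "xnu"  ["x" ++ a.acc]
18. n1.pre = "xnuz"  [B.depth ++ "z"]
19. n1.mk = 1  [S.ok * -1 - 8]
20. n0.ok = 16  [A.mk * 2 + 14]

16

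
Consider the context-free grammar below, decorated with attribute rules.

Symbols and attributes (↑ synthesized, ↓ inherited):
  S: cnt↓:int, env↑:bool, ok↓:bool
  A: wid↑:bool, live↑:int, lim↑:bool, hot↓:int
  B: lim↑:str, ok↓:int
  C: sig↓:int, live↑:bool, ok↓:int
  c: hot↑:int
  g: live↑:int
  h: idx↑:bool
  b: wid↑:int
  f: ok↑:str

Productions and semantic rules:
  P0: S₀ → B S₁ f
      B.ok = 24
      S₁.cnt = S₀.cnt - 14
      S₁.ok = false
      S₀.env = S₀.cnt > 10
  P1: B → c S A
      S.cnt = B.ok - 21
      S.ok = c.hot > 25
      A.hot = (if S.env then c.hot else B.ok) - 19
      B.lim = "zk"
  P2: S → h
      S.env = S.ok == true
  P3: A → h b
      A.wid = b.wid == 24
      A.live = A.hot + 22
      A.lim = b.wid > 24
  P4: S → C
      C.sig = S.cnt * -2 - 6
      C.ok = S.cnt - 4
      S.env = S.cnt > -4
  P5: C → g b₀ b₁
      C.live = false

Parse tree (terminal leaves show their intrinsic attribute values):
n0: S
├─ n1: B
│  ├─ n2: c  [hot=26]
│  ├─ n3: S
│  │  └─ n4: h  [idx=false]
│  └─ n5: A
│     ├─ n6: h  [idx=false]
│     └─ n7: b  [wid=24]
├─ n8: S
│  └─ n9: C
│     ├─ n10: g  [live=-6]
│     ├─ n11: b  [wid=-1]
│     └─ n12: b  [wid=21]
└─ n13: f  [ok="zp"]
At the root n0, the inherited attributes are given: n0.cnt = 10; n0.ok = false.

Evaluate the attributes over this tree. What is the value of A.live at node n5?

1. n0.cnt = 10  [given at root]
2. n0.ok = false  [given at root]
3. n1.ok = 24  [24]
4. n2.hot = 26  [terminal]
5. n3.cnt = 3  [B.ok - 21]
6. n3.ok = true  [c.hot > 25]
7. n4.idx = false  [terminal]
8. n3.env = true  [S.ok == true]
9. n5.hot = 7  [(if S.env then c.hot else B.ok) - 19]
10. n6.idx = false  [terminal]
11. n7.wid = 24  [terminal]
12. n5.wid = true  [b.wid == 24]
13. n5.live = 29  [A.hot + 22]
14. n5.lim = false  [b.wid > 24]
15. n1.lim = "zk"  ["zk"]
16. n8.cnt = -4  [S₀.cnt - 14]
17. n8.ok = false  [false]
18. n9.sig = 2  [S.cnt * -2 - 6]
19. n9.ok = -8  [S.cnt - 4]
20. n10.live = -6  [terminal]
21. n11.wid = -1  [terminal]
22. n12.wid = 21  [terminal]
23. n9.live = false  [false]
24. n8.env = false  [S.cnt > -4]
25. n13.ok = "zp"  [terminal]
26. n0.env = false  [S₀.cnt > 10]

29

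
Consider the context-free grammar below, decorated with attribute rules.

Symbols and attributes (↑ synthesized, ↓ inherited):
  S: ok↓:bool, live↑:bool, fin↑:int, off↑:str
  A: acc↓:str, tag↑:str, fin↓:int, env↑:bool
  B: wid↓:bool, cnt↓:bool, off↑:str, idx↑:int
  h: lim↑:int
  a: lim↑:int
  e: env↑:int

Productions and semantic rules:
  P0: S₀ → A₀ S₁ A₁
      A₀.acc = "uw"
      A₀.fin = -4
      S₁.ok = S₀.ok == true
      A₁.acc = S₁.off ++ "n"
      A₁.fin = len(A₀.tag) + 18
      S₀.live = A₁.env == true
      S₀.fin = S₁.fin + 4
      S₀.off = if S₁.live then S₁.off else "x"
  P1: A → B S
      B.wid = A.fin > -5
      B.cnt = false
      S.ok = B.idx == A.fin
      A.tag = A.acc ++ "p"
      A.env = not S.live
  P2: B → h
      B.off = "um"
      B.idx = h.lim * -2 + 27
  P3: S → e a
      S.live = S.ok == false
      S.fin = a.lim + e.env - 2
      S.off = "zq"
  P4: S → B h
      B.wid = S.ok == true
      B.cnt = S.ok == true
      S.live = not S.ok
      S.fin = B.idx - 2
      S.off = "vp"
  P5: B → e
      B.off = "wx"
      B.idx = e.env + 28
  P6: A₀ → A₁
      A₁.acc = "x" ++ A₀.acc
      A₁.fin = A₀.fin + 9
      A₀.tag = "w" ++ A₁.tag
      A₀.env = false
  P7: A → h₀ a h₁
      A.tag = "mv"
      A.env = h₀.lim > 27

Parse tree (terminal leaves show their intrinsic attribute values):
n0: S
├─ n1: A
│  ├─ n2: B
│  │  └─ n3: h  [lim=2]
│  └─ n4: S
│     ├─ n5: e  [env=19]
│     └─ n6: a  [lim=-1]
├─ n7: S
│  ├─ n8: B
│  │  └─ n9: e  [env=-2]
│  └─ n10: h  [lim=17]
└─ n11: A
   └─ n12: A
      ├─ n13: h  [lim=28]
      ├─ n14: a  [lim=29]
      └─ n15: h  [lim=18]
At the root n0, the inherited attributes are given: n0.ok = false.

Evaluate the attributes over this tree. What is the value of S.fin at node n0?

28

1. n0.ok = false  [given at root]
2. n1.acc = "uw"  ["uw"]
3. n1.fin = -4  [-4]
4. n2.wid = true  [A.fin > -5]
5. n2.cnt = false  [false]
6. n3.lim = 2  [terminal]
7. n2.off = "um"  ["um"]
8. n2.idx = 23  [h.lim * -2 + 27]
9. n4.ok = false  [B.idx == A.fin]
10. n5.env = 19  [terminal]
11. n6.lim = -1  [terminal]
12. n4.live = true  [S.ok == false]
13. n4.fin = 16  [a.lim + e.env - 2]
14. n4.off = "zq"  ["zq"]
15. n1.tag = "uwp"  [A.acc ++ "p"]
16. n1.env = false  [not S.live]
17. n7.ok = false  [S₀.ok == true]
18. n8.wid = false  [S.ok == true]
19. n8.cnt = false  [S.ok == true]
20. n9.env = -2  [terminal]
21. n8.off = "wx"  ["wx"]
22. n8.idx = 26  [e.env + 28]
23. n10.lim = 17  [terminal]
24. n7.live = true  [not S.ok]
25. n7.fin = 24  [B.idx - 2]
26. n7.off = "vp"  ["vp"]
27. n11.acc = "vpn"  [S₁.off ++ "n"]
28. n11.fin = 21  [len(A₀.tag) + 18]
29. n12.acc = "xvpn"  ["x" ++ A₀.acc]
30. n12.fin = 30  [A₀.fin + 9]
31. n13.lim = 28  [terminal]
32. n14.lim = 29  [terminal]
33. n15.lim = 18  [terminal]
34. n12.tag = "mv"  ["mv"]
35. n12.env = true  [h₀.lim > 27]
36. n11.tag = "wmv"  ["w" ++ A₁.tag]
37. n11.env = false  [false]
38. n0.live = false  [A₁.env == true]
39. n0.fin = 28  [S₁.fin + 4]
40. n0.off = "vp"  [if S₁.live then S₁.off else "x"]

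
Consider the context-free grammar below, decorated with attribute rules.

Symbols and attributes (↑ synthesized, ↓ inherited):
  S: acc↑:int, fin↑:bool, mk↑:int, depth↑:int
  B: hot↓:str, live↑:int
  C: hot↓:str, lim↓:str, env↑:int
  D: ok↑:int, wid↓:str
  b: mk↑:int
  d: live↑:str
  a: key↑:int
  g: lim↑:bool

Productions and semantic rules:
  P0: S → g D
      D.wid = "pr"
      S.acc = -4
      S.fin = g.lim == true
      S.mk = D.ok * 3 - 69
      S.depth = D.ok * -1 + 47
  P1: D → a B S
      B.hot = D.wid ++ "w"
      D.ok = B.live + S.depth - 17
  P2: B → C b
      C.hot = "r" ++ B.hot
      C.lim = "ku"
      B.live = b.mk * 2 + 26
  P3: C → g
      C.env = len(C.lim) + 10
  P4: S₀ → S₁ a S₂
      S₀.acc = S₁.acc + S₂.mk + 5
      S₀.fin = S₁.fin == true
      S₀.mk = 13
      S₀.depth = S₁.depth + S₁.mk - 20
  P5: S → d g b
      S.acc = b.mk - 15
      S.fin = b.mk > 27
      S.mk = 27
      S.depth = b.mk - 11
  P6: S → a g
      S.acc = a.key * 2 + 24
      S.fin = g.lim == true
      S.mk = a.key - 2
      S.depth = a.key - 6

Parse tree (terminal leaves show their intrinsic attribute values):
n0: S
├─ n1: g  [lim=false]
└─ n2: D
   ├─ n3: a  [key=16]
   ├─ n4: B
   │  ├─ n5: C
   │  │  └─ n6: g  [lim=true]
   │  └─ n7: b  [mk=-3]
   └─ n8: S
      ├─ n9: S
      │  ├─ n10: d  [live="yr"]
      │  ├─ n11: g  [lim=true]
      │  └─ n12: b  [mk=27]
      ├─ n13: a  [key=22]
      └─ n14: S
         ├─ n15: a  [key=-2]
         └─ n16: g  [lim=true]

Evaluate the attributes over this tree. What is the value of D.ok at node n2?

26

1. n1.lim = false  [terminal]
2. n2.wid = "pr"  ["pr"]
3. n3.key = 16  [terminal]
4. n4.hot = "prw"  [D.wid ++ "w"]
5. n5.hot = "rprw"  ["r" ++ B.hot]
6. n5.lim = "ku"  ["ku"]
7. n6.lim = true  [terminal]
8. n5.env = 12  [len(C.lim) + 10]
9. n7.mk = -3  [terminal]
10. n4.live = 20  [b.mk * 2 + 26]
11. n10.live = "yr"  [terminal]
12. n11.lim = true  [terminal]
13. n12.mk = 27  [terminal]
14. n9.acc = 12  [b.mk - 15]
15. n9.fin = false  [b.mk > 27]
16. n9.mk = 27  [27]
17. n9.depth = 16  [b.mk - 11]
18. n13.key = 22  [terminal]
19. n15.key = -2  [terminal]
20. n16.lim = true  [terminal]
21. n14.acc = 20  [a.key * 2 + 24]
22. n14.fin = true  [g.lim == true]
23. n14.mk = -4  [a.key - 2]
24. n14.depth = -8  [a.key - 6]
25. n8.acc = 13  [S₁.acc + S₂.mk + 5]
26. n8.fin = false  [S₁.fin == true]
27. n8.mk = 13  [13]
28. n8.depth = 23  [S₁.depth + S₁.mk - 20]
29. n2.ok = 26  [B.live + S.depth - 17]
30. n0.acc = -4  [-4]
31. n0.fin = false  [g.lim == true]
32. n0.mk = 9  [D.ok * 3 - 69]
33. n0.depth = 21  [D.ok * -1 + 47]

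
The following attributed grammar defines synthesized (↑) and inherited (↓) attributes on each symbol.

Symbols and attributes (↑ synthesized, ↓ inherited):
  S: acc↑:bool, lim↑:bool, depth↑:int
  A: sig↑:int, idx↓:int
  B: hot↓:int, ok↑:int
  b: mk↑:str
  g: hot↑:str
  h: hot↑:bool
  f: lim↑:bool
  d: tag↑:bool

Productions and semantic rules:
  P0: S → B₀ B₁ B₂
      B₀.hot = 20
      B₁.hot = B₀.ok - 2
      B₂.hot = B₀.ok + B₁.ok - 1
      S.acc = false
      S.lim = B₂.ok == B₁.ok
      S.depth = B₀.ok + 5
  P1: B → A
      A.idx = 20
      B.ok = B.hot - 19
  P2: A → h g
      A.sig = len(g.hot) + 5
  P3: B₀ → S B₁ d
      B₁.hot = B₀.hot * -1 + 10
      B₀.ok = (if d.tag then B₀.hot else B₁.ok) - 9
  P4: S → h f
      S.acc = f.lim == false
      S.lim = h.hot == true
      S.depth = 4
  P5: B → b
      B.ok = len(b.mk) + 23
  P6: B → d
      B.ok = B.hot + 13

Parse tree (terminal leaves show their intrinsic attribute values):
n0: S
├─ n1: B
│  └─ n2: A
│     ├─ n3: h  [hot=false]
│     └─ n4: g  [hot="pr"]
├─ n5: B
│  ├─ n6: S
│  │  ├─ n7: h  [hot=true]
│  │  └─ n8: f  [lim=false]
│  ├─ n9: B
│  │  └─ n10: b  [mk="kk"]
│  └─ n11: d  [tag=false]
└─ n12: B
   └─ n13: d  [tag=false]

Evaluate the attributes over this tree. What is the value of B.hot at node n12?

16

1. n1.hot = 20  [20]
2. n2.idx = 20  [20]
3. n3.hot = false  [terminal]
4. n4.hot = "pr"  [terminal]
5. n2.sig = 7  [len(g.hot) + 5]
6. n1.ok = 1  [B.hot - 19]
7. n5.hot = -1  [B₀.ok - 2]
8. n7.hot = true  [terminal]
9. n8.lim = false  [terminal]
10. n6.acc = true  [f.lim == false]
11. n6.lim = true  [h.hot == true]
12. n6.depth = 4  [4]
13. n9.hot = 11  [B₀.hot * -1 + 10]
14. n10.mk = "kk"  [terminal]
15. n9.ok = 25  [len(b.mk) + 23]
16. n11.tag = false  [terminal]
17. n5.ok = 16  [(if d.tag then B₀.hot else B₁.ok) - 9]
18. n12.hot = 16  [B₀.ok + B₁.ok - 1]
19. n13.tag = false  [terminal]
20. n12.ok = 29  [B.hot + 13]
21. n0.acc = false  [false]
22. n0.lim = false  [B₂.ok == B₁.ok]
23. n0.depth = 6  [B₀.ok + 5]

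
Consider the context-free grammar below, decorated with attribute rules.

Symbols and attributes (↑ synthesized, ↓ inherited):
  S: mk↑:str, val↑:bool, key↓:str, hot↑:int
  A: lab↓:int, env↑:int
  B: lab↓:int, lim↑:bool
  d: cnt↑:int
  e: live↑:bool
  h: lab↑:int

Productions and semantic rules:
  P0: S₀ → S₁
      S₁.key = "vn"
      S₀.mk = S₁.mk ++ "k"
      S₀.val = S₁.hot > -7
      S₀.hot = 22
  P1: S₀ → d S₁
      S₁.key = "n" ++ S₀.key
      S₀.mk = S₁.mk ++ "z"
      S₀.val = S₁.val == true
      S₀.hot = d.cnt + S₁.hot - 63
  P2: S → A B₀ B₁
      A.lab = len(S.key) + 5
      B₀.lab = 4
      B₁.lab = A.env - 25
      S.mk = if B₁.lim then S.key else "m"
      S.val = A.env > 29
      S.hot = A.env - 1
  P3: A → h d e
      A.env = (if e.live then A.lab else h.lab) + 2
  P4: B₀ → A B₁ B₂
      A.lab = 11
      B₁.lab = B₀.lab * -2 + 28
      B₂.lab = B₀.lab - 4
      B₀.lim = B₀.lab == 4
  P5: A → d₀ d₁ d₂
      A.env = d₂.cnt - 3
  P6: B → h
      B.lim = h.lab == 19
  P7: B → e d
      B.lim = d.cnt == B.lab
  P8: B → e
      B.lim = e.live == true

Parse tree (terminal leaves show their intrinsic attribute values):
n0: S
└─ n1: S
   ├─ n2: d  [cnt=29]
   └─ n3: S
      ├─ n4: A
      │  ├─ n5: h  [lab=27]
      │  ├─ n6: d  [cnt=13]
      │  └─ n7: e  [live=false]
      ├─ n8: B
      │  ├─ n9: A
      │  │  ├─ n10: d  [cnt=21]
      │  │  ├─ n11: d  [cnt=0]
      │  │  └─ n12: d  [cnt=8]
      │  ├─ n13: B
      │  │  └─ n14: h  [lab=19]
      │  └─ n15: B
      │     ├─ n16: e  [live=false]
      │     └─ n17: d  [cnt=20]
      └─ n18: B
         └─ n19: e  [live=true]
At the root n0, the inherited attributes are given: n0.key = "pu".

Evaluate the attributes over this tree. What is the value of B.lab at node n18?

4

1. n0.key = "pu"  [given at root]
2. n1.key = "vn"  ["vn"]
3. n2.cnt = 29  [terminal]
4. n3.key = "nvn"  ["n" ++ S₀.key]
5. n4.lab = 8  [len(S.key) + 5]
6. n5.lab = 27  [terminal]
7. n6.cnt = 13  [terminal]
8. n7.live = false  [terminal]
9. n4.env = 29  [(if e.live then A.lab else h.lab) + 2]
10. n8.lab = 4  [4]
11. n9.lab = 11  [11]
12. n10.cnt = 21  [terminal]
13. n11.cnt = 0  [terminal]
14. n12.cnt = 8  [terminal]
15. n9.env = 5  [d₂.cnt - 3]
16. n13.lab = 20  [B₀.lab * -2 + 28]
17. n14.lab = 19  [terminal]
18. n13.lim = true  [h.lab == 19]
19. n15.lab = 0  [B₀.lab - 4]
20. n16.live = false  [terminal]
21. n17.cnt = 20  [terminal]
22. n15.lim = false  [d.cnt == B.lab]
23. n8.lim = true  [B₀.lab == 4]
24. n18.lab = 4  [A.env - 25]
25. n19.live = true  [terminal]
26. n18.lim = true  [e.live == true]
27. n3.mk = "nvn"  [if B₁.lim then S.key else "m"]
28. n3.val = false  [A.env > 29]
29. n3.hot = 28  [A.env - 1]
30. n1.mk = "nvnz"  [S₁.mk ++ "z"]
31. n1.val = false  [S₁.val == true]
32. n1.hot = -6  [d.cnt + S₁.hot - 63]
33. n0.mk = "nvnzk"  [S₁.mk ++ "k"]
34. n0.val = true  [S₁.hot > -7]
35. n0.hot = 22  [22]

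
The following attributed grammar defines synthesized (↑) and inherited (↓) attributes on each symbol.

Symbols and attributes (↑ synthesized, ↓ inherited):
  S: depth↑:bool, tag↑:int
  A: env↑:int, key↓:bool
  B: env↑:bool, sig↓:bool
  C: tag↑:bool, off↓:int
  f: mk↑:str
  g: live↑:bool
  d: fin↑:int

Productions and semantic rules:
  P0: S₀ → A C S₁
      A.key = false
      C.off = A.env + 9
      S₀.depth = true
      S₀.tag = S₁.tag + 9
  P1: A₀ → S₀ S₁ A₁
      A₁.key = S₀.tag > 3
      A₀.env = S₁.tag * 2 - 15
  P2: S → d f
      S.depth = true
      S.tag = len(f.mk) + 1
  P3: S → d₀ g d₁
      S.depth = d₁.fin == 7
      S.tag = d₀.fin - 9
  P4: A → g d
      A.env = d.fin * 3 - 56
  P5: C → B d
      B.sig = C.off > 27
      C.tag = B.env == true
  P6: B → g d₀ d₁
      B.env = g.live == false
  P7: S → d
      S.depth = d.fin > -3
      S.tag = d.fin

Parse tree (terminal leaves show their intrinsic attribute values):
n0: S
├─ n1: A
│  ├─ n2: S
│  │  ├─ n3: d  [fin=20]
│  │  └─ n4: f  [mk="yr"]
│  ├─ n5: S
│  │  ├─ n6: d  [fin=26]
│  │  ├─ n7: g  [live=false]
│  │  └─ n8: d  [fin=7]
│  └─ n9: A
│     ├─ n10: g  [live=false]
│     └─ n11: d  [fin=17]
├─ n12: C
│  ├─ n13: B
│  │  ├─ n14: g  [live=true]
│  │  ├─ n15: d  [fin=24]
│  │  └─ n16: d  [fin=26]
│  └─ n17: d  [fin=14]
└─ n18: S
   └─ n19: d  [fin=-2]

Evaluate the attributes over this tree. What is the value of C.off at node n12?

28

1. n1.key = false  [false]
2. n3.fin = 20  [terminal]
3. n4.mk = "yr"  [terminal]
4. n2.depth = true  [true]
5. n2.tag = 3  [len(f.mk) + 1]
6. n6.fin = 26  [terminal]
7. n7.live = false  [terminal]
8. n8.fin = 7  [terminal]
9. n5.depth = true  [d₁.fin == 7]
10. n5.tag = 17  [d₀.fin - 9]
11. n9.key = false  [S₀.tag > 3]
12. n10.live = false  [terminal]
13. n11.fin = 17  [terminal]
14. n9.env = -5  [d.fin * 3 - 56]
15. n1.env = 19  [S₁.tag * 2 - 15]
16. n12.off = 28  [A.env + 9]
17. n13.sig = true  [C.off > 27]
18. n14.live = true  [terminal]
19. n15.fin = 24  [terminal]
20. n16.fin = 26  [terminal]
21. n13.env = false  [g.live == false]
22. n17.fin = 14  [terminal]
23. n12.tag = false  [B.env == true]
24. n19.fin = -2  [terminal]
25. n18.depth = true  [d.fin > -3]
26. n18.tag = -2  [d.fin]
27. n0.depth = true  [true]
28. n0.tag = 7  [S₁.tag + 9]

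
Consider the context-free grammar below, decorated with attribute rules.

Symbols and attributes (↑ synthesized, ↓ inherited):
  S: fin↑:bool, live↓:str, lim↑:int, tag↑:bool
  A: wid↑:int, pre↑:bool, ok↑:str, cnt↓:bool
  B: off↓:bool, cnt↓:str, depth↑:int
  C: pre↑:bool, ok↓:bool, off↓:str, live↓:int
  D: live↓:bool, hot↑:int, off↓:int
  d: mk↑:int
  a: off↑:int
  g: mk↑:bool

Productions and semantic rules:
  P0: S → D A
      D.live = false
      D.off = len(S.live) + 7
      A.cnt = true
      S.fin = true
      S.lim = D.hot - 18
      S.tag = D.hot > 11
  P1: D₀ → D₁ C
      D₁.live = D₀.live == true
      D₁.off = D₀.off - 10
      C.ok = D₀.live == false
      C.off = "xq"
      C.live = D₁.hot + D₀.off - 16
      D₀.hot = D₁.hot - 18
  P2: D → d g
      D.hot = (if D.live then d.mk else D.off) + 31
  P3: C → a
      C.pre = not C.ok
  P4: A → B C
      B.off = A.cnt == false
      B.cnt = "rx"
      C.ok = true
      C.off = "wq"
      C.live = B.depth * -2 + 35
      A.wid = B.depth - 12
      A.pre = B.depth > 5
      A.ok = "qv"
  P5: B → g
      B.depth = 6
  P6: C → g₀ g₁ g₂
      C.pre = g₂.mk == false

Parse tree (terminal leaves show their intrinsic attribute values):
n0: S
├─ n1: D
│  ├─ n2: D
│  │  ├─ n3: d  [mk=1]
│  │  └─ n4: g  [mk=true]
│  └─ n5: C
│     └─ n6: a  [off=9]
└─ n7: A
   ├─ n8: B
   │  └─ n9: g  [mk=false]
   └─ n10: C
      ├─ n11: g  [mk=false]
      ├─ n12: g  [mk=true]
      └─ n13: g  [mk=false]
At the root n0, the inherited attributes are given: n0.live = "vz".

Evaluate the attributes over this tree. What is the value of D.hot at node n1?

12

1. n0.live = "vz"  [given at root]
2. n1.live = false  [false]
3. n1.off = 9  [len(S.live) + 7]
4. n2.live = false  [D₀.live == true]
5. n2.off = -1  [D₀.off - 10]
6. n3.mk = 1  [terminal]
7. n4.mk = true  [terminal]
8. n2.hot = 30  [(if D.live then d.mk else D.off) + 31]
9. n5.ok = true  [D₀.live == false]
10. n5.off = "xq"  ["xq"]
11. n5.live = 23  [D₁.hot + D₀.off - 16]
12. n6.off = 9  [terminal]
13. n5.pre = false  [not C.ok]
14. n1.hot = 12  [D₁.hot - 18]
15. n7.cnt = true  [true]
16. n8.off = false  [A.cnt == false]
17. n8.cnt = "rx"  ["rx"]
18. n9.mk = false  [terminal]
19. n8.depth = 6  [6]
20. n10.ok = true  [true]
21. n10.off = "wq"  ["wq"]
22. n10.live = 23  [B.depth * -2 + 35]
23. n11.mk = false  [terminal]
24. n12.mk = true  [terminal]
25. n13.mk = false  [terminal]
26. n10.pre = true  [g₂.mk == false]
27. n7.wid = -6  [B.depth - 12]
28. n7.pre = true  [B.depth > 5]
29. n7.ok = "qv"  ["qv"]
30. n0.fin = true  [true]
31. n0.lim = -6  [D.hot - 18]
32. n0.tag = true  [D.hot > 11]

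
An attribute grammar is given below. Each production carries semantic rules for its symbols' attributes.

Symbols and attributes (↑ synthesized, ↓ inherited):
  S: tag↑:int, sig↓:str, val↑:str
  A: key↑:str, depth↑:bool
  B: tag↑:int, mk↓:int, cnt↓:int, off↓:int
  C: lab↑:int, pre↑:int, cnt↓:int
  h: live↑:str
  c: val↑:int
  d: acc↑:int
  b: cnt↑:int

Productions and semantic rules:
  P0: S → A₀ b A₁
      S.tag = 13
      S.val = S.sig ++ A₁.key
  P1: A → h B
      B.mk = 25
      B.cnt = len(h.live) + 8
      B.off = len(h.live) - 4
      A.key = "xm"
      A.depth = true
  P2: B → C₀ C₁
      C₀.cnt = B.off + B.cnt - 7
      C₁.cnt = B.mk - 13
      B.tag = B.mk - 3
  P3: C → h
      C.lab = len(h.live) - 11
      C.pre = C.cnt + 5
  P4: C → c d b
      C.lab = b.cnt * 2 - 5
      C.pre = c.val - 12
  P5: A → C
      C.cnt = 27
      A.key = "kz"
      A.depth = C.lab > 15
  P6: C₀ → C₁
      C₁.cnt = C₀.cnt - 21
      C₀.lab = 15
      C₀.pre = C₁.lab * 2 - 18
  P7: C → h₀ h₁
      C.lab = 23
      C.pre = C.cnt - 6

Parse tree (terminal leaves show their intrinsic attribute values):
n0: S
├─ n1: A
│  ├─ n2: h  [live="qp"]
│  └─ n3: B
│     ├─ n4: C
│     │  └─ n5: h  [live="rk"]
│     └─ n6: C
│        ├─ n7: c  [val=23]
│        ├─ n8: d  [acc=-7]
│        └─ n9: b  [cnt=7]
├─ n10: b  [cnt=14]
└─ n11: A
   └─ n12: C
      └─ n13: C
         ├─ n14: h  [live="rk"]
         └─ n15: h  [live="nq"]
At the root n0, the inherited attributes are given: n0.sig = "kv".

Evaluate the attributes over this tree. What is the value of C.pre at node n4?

1. n0.sig = "kv"  [given at root]
2. n2.live = "qp"  [terminal]
3. n3.mk = 25  [25]
4. n3.cnt = 10  [len(h.live) + 8]
5. n3.off = -2  [len(h.live) - 4]
6. n4.cnt = 1  [B.off + B.cnt - 7]
7. n5.live = "rk"  [terminal]
8. n4.lab = -9  [len(h.live) - 11]
9. n4.pre = 6  [C.cnt + 5]
10. n6.cnt = 12  [B.mk - 13]
11. n7.val = 23  [terminal]
12. n8.acc = -7  [terminal]
13. n9.cnt = 7  [terminal]
14. n6.lab = 9  [b.cnt * 2 - 5]
15. n6.pre = 11  [c.val - 12]
16. n3.tag = 22  [B.mk - 3]
17. n1.key = "xm"  ["xm"]
18. n1.depth = true  [true]
19. n10.cnt = 14  [terminal]
20. n12.cnt = 27  [27]
21. n13.cnt = 6  [C₀.cnt - 21]
22. n14.live = "rk"  [terminal]
23. n15.live = "nq"  [terminal]
24. n13.lab = 23  [23]
25. n13.pre = 0  [C.cnt - 6]
26. n12.lab = 15  [15]
27. n12.pre = 28  [C₁.lab * 2 - 18]
28. n11.key = "kz"  ["kz"]
29. n11.depth = false  [C.lab > 15]
30. n0.tag = 13  [13]
31. n0.val = "kvkz"  [S.sig ++ A₁.key]

6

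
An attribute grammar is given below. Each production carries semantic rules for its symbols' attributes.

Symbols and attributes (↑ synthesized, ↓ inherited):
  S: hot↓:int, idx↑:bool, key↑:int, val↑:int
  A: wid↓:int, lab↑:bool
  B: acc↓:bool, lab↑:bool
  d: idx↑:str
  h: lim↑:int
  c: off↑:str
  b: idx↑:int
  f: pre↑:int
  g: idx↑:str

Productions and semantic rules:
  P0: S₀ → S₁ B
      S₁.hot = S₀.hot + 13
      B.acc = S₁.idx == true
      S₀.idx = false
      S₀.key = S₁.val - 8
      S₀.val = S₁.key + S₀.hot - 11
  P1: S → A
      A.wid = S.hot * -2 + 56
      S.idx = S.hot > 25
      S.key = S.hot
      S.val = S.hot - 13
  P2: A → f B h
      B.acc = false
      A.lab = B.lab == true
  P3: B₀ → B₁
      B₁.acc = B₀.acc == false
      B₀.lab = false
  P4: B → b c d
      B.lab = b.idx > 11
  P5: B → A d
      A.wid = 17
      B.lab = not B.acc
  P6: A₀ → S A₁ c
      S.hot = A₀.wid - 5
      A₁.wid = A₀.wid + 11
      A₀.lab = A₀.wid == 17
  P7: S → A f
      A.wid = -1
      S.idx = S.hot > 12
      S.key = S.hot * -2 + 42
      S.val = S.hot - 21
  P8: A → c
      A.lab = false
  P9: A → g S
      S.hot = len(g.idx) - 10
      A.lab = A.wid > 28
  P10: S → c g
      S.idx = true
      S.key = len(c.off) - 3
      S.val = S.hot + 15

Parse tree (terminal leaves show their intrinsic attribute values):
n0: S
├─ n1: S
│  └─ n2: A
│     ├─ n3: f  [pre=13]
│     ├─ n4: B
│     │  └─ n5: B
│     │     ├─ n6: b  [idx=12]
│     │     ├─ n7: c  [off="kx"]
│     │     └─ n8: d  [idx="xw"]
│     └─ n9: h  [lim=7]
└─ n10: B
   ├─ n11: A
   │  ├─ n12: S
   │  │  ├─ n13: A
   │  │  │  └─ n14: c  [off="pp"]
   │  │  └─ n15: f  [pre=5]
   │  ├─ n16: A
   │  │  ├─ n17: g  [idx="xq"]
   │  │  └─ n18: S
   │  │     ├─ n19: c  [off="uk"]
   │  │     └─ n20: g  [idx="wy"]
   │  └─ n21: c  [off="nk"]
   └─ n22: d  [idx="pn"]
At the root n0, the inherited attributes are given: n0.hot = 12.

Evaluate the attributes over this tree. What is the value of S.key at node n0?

1. n0.hot = 12  [given at root]
2. n1.hot = 25  [S₀.hot + 13]
3. n2.wid = 6  [S.hot * -2 + 56]
4. n3.pre = 13  [terminal]
5. n4.acc = false  [false]
6. n5.acc = true  [B₀.acc == false]
7. n6.idx = 12  [terminal]
8. n7.off = "kx"  [terminal]
9. n8.idx = "xw"  [terminal]
10. n5.lab = true  [b.idx > 11]
11. n4.lab = false  [false]
12. n9.lim = 7  [terminal]
13. n2.lab = false  [B.lab == true]
14. n1.idx = false  [S.hot > 25]
15. n1.key = 25  [S.hot]
16. n1.val = 12  [S.hot - 13]
17. n10.acc = false  [S₁.idx == true]
18. n11.wid = 17  [17]
19. n12.hot = 12  [A₀.wid - 5]
20. n13.wid = -1  [-1]
21. n14.off = "pp"  [terminal]
22. n13.lab = false  [false]
23. n15.pre = 5  [terminal]
24. n12.idx = false  [S.hot > 12]
25. n12.key = 18  [S.hot * -2 + 42]
26. n12.val = -9  [S.hot - 21]
27. n16.wid = 28  [A₀.wid + 11]
28. n17.idx = "xq"  [terminal]
29. n18.hot = -8  [len(g.idx) - 10]
30. n19.off = "uk"  [terminal]
31. n20.idx = "wy"  [terminal]
32. n18.idx = true  [true]
33. n18.key = -1  [len(c.off) - 3]
34. n18.val = 7  [S.hot + 15]
35. n16.lab = false  [A.wid > 28]
36. n21.off = "nk"  [terminal]
37. n11.lab = true  [A₀.wid == 17]
38. n22.idx = "pn"  [terminal]
39. n10.lab = true  [not B.acc]
40. n0.idx = false  [false]
41. n0.key = 4  [S₁.val - 8]
42. n0.val = 26  [S₁.key + S₀.hot - 11]

4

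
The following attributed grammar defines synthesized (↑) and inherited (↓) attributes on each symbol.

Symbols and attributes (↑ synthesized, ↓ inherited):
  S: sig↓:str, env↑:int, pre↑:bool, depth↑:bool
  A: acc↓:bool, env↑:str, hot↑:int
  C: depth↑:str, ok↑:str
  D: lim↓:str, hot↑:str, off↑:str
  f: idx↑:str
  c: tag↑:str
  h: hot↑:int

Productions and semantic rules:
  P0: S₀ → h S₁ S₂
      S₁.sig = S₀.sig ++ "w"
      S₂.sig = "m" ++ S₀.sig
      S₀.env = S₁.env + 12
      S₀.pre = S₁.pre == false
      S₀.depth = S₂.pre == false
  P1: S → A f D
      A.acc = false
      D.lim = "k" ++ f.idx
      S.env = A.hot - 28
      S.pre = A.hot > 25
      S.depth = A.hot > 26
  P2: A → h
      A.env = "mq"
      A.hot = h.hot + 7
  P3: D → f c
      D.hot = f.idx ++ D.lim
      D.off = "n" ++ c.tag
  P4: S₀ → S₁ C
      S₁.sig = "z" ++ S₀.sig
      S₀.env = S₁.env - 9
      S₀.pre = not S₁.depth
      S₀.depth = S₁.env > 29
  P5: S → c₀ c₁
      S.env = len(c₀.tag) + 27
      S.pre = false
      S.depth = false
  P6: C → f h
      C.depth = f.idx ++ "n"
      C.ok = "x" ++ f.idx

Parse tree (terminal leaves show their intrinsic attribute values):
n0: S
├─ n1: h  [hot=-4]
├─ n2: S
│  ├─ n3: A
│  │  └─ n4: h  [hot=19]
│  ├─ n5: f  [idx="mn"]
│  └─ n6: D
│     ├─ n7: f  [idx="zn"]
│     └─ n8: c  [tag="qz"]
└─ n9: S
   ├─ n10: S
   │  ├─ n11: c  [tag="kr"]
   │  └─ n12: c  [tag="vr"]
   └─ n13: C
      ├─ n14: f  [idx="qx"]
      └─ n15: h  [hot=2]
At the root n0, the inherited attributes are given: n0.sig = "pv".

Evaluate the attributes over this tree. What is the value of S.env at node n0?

10

1. n0.sig = "pv"  [given at root]
2. n1.hot = -4  [terminal]
3. n2.sig = "pvw"  [S₀.sig ++ "w"]
4. n3.acc = false  [false]
5. n4.hot = 19  [terminal]
6. n3.env = "mq"  ["mq"]
7. n3.hot = 26  [h.hot + 7]
8. n5.idx = "mn"  [terminal]
9. n6.lim = "kmn"  ["k" ++ f.idx]
10. n7.idx = "zn"  [terminal]
11. n8.tag = "qz"  [terminal]
12. n6.hot = "znkmn"  [f.idx ++ D.lim]
13. n6.off = "nqz"  ["n" ++ c.tag]
14. n2.env = -2  [A.hot - 28]
15. n2.pre = true  [A.hot > 25]
16. n2.depth = false  [A.hot > 26]
17. n9.sig = "mpv"  ["m" ++ S₀.sig]
18. n10.sig = "zmpv"  ["z" ++ S₀.sig]
19. n11.tag = "kr"  [terminal]
20. n12.tag = "vr"  [terminal]
21. n10.env = 29  [len(c₀.tag) + 27]
22. n10.pre = false  [false]
23. n10.depth = false  [false]
24. n14.idx = "qx"  [terminal]
25. n15.hot = 2  [terminal]
26. n13.depth = "qxn"  [f.idx ++ "n"]
27. n13.ok = "xqx"  ["x" ++ f.idx]
28. n9.env = 20  [S₁.env - 9]
29. n9.pre = true  [not S₁.depth]
30. n9.depth = false  [S₁.env > 29]
31. n0.env = 10  [S₁.env + 12]
32. n0.pre = false  [S₁.pre == false]
33. n0.depth = false  [S₂.pre == false]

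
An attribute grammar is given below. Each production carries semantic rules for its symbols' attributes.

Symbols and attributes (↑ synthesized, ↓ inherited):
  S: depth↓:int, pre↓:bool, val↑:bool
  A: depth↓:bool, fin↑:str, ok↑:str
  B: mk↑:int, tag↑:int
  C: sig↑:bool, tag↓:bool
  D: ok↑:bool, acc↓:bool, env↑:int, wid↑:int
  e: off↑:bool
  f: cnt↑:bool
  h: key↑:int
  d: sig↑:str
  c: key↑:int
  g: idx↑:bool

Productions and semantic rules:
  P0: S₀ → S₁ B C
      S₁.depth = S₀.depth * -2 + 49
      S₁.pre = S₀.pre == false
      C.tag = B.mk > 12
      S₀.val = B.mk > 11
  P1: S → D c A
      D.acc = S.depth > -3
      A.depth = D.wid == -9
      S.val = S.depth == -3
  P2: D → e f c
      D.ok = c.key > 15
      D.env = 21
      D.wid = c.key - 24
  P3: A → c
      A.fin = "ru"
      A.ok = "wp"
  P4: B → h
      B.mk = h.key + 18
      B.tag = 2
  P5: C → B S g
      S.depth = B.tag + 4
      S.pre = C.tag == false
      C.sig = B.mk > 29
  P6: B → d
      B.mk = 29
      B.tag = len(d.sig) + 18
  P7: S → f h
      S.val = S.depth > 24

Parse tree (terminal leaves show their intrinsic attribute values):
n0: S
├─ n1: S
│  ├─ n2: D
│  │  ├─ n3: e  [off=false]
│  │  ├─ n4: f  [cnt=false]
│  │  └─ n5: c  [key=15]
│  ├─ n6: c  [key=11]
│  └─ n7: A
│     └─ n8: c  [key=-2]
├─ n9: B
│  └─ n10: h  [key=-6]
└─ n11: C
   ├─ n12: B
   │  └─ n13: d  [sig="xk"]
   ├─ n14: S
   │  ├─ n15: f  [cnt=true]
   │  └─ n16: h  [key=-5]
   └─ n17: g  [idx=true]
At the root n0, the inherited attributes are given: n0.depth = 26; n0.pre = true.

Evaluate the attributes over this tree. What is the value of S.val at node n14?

false

1. n0.depth = 26  [given at root]
2. n0.pre = true  [given at root]
3. n1.depth = -3  [S₀.depth * -2 + 49]
4. n1.pre = false  [S₀.pre == false]
5. n2.acc = false  [S.depth > -3]
6. n3.off = false  [terminal]
7. n4.cnt = false  [terminal]
8. n5.key = 15  [terminal]
9. n2.ok = false  [c.key > 15]
10. n2.env = 21  [21]
11. n2.wid = -9  [c.key - 24]
12. n6.key = 11  [terminal]
13. n7.depth = true  [D.wid == -9]
14. n8.key = -2  [terminal]
15. n7.fin = "ru"  ["ru"]
16. n7.ok = "wp"  ["wp"]
17. n1.val = true  [S.depth == -3]
18. n10.key = -6  [terminal]
19. n9.mk = 12  [h.key + 18]
20. n9.tag = 2  [2]
21. n11.tag = false  [B.mk > 12]
22. n13.sig = "xk"  [terminal]
23. n12.mk = 29  [29]
24. n12.tag = 20  [len(d.sig) + 18]
25. n14.depth = 24  [B.tag + 4]
26. n14.pre = true  [C.tag == false]
27. n15.cnt = true  [terminal]
28. n16.key = -5  [terminal]
29. n14.val = false  [S.depth > 24]
30. n17.idx = true  [terminal]
31. n11.sig = false  [B.mk > 29]
32. n0.val = true  [B.mk > 11]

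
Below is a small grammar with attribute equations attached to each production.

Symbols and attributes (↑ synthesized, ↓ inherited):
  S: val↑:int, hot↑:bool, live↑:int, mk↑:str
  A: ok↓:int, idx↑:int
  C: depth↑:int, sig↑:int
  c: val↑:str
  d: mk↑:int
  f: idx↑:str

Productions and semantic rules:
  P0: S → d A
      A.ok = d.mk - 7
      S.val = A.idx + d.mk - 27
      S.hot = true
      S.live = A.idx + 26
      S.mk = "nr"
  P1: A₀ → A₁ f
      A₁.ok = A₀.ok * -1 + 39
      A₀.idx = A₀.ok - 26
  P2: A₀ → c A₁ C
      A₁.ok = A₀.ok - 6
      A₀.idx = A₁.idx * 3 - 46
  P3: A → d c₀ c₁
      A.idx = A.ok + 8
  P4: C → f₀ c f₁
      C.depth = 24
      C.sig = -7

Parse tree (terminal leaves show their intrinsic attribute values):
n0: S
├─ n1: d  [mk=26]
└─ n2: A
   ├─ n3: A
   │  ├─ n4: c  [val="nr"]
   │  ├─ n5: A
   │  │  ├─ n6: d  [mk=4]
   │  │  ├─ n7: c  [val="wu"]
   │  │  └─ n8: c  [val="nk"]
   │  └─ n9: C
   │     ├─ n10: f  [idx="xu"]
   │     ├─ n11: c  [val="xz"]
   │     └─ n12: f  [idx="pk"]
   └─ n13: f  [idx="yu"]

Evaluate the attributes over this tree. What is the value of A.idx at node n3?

20

1. n1.mk = 26  [terminal]
2. n2.ok = 19  [d.mk - 7]
3. n3.ok = 20  [A₀.ok * -1 + 39]
4. n4.val = "nr"  [terminal]
5. n5.ok = 14  [A₀.ok - 6]
6. n6.mk = 4  [terminal]
7. n7.val = "wu"  [terminal]
8. n8.val = "nk"  [terminal]
9. n5.idx = 22  [A.ok + 8]
10. n10.idx = "xu"  [terminal]
11. n11.val = "xz"  [terminal]
12. n12.idx = "pk"  [terminal]
13. n9.depth = 24  [24]
14. n9.sig = -7  [-7]
15. n3.idx = 20  [A₁.idx * 3 - 46]
16. n13.idx = "yu"  [terminal]
17. n2.idx = -7  [A₀.ok - 26]
18. n0.val = -8  [A.idx + d.mk - 27]
19. n0.hot = true  [true]
20. n0.live = 19  [A.idx + 26]
21. n0.mk = "nr"  ["nr"]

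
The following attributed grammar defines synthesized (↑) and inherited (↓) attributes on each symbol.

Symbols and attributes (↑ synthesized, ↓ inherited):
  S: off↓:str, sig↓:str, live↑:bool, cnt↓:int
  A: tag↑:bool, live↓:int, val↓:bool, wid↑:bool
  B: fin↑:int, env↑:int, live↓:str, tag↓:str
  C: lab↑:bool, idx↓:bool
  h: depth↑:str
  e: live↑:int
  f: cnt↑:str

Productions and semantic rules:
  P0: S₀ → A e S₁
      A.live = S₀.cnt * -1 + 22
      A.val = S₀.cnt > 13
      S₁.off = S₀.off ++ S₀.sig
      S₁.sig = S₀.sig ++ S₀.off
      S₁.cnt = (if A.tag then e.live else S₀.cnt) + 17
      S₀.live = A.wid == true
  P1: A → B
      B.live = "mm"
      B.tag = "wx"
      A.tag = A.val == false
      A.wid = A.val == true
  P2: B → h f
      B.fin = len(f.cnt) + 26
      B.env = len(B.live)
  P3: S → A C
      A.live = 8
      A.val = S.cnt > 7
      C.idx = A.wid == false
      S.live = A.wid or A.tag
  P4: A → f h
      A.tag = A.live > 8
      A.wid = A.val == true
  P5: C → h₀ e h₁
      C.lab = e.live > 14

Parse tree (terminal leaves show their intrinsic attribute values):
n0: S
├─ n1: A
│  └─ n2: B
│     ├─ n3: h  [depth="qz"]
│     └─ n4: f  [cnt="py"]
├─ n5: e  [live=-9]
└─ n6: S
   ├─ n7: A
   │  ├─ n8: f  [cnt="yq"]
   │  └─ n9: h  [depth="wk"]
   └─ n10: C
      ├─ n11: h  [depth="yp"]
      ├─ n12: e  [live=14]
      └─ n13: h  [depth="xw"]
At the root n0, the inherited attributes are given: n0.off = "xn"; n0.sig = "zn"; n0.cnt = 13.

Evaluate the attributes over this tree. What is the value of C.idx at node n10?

false

1. n0.off = "xn"  [given at root]
2. n0.sig = "zn"  [given at root]
3. n0.cnt = 13  [given at root]
4. n1.live = 9  [S₀.cnt * -1 + 22]
5. n1.val = false  [S₀.cnt > 13]
6. n2.live = "mm"  ["mm"]
7. n2.tag = "wx"  ["wx"]
8. n3.depth = "qz"  [terminal]
9. n4.cnt = "py"  [terminal]
10. n2.fin = 28  [len(f.cnt) + 26]
11. n2.env = 2  [len(B.live)]
12. n1.tag = true  [A.val == false]
13. n1.wid = false  [A.val == true]
14. n5.live = -9  [terminal]
15. n6.off = "xnzn"  [S₀.off ++ S₀.sig]
16. n6.sig = "znxn"  [S₀.sig ++ S₀.off]
17. n6.cnt = 8  [(if A.tag then e.live else S₀.cnt) + 17]
18. n7.live = 8  [8]
19. n7.val = true  [S.cnt > 7]
20. n8.cnt = "yq"  [terminal]
21. n9.depth = "wk"  [terminal]
22. n7.tag = false  [A.live > 8]
23. n7.wid = true  [A.val == true]
24. n10.idx = false  [A.wid == false]
25. n11.depth = "yp"  [terminal]
26. n12.live = 14  [terminal]
27. n13.depth = "xw"  [terminal]
28. n10.lab = false  [e.live > 14]
29. n6.live = true  [A.wid or A.tag]
30. n0.live = false  [A.wid == true]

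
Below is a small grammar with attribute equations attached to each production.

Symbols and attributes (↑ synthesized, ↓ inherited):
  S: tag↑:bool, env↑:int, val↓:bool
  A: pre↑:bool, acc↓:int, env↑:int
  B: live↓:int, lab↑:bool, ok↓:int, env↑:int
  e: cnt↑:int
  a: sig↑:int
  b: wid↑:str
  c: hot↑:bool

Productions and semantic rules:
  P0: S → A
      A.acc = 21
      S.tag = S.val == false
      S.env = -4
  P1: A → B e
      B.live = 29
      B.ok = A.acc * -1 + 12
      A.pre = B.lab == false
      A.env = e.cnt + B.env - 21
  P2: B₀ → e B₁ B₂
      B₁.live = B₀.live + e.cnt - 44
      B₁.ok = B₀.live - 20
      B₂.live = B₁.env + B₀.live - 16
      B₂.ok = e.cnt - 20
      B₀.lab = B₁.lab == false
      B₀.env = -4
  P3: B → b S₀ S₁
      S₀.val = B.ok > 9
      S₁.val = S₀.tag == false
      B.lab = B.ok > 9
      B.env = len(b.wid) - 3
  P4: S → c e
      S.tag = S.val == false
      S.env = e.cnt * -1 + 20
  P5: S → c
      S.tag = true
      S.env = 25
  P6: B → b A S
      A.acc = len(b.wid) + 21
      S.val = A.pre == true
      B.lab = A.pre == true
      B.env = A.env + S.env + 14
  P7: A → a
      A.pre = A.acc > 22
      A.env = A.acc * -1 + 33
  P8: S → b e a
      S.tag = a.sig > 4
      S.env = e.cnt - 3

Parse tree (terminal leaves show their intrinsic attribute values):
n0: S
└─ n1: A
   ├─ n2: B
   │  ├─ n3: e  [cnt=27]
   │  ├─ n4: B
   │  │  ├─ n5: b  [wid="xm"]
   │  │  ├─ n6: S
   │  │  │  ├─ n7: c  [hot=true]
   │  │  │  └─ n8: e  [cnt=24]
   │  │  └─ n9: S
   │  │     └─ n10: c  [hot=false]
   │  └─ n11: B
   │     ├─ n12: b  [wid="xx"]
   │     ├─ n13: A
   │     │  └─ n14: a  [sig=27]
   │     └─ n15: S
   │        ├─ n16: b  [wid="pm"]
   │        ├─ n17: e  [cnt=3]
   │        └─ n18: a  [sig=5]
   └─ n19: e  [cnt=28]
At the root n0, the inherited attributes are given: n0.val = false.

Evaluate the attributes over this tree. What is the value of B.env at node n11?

24

1. n0.val = false  [given at root]
2. n1.acc = 21  [21]
3. n2.live = 29  [29]
4. n2.ok = -9  [A.acc * -1 + 12]
5. n3.cnt = 27  [terminal]
6. n4.live = 12  [B₀.live + e.cnt - 44]
7. n4.ok = 9  [B₀.live - 20]
8. n5.wid = "xm"  [terminal]
9. n6.val = false  [B.ok > 9]
10. n7.hot = true  [terminal]
11. n8.cnt = 24  [terminal]
12. n6.tag = true  [S.val == false]
13. n6.env = -4  [e.cnt * -1 + 20]
14. n9.val = false  [S₀.tag == false]
15. n10.hot = false  [terminal]
16. n9.tag = true  [true]
17. n9.env = 25  [25]
18. n4.lab = false  [B.ok > 9]
19. n4.env = -1  [len(b.wid) - 3]
20. n11.live = 12  [B₁.env + B₀.live - 16]
21. n11.ok = 7  [e.cnt - 20]
22. n12.wid = "xx"  [terminal]
23. n13.acc = 23  [len(b.wid) + 21]
24. n14.sig = 27  [terminal]
25. n13.pre = true  [A.acc > 22]
26. n13.env = 10  [A.acc * -1 + 33]
27. n15.val = true  [A.pre == true]
28. n16.wid = "pm"  [terminal]
29. n17.cnt = 3  [terminal]
30. n18.sig = 5  [terminal]
31. n15.tag = true  [a.sig > 4]
32. n15.env = 0  [e.cnt - 3]
33. n11.lab = true  [A.pre == true]
34. n11.env = 24  [A.env + S.env + 14]
35. n2.lab = true  [B₁.lab == false]
36. n2.env = -4  [-4]
37. n19.cnt = 28  [terminal]
38. n1.pre = false  [B.lab == false]
39. n1.env = 3  [e.cnt + B.env - 21]
40. n0.tag = true  [S.val == false]
41. n0.env = -4  [-4]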